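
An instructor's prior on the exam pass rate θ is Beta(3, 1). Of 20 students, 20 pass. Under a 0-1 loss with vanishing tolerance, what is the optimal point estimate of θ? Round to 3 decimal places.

1.000

Posterior: Beta(3+20, 1+0) = Beta(23, 1).
Since β = 1 ≤ 1 and α > 1, the Beta density is monotone increasing on [0,1]; the mode is at 1.
Mean = 23/(23+1) = 0.958.
This is the posterior mode — the MAP estimate.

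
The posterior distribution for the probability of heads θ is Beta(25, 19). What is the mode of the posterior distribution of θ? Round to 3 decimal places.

Mode = (25−1)/(25+19−2) = 24/42 = 0.571.
Mean = 25/(25+19) = 25/44 = 0.568.
This is the posterior mode — the MAP estimate.

0.571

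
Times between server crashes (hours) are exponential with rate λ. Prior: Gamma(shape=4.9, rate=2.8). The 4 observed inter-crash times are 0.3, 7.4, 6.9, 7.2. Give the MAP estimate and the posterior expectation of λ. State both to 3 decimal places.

MAP estimate = 0.321, posterior expectation = 0.362

Σ times = 21.8. Posterior: Gamma(shape = 4.9+4 = 8.9, rate = 2.8+21.8 = 24.6).
Mode = (α−1)/β = 7.9/24.6 = 0.321.
Mean = α/β = 8.9/24.6 = 0.362.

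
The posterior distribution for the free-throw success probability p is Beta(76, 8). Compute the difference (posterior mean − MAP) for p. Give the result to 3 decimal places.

Mode = (76−1)/(76+8−2) = 75/82 = 0.915.
Mean = 76/(76+8) = 76/84 = 0.905.
Difference = 0.905 − 0.915 = -0.010.

-0.010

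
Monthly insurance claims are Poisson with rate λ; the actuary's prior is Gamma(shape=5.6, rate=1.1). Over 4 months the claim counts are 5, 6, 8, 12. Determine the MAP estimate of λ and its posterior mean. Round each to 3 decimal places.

λ_MAP = 6.980, E[λ|data] = 7.176

Σ counts = 31. Posterior: Gamma(shape = 5.6+31 = 36.6, rate = 1.1+4 = 5.1).
Mode = (α−1)/β = 35.6/5.1 = 6.980.
Mean = α/β = 36.6/5.1 = 7.176.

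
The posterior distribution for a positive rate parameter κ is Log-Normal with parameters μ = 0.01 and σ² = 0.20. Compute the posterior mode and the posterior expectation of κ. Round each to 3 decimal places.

Mode = exp(μ − σ²) = exp(-0.19) = 0.827.
Mean = exp(μ + σ²/2) = exp(0.110) = 1.116.

MAP = 0.827; posterior mean = 1.116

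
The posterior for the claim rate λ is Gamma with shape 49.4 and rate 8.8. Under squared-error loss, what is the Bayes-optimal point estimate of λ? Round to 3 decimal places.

Mode = (α−1)/β = 48.4/8.8 = 5.500.
Mean = α/β = 49.4/8.8 = 5.614.
Squared-error loss ⇒ the optimal estimator is the posterior mean.

5.614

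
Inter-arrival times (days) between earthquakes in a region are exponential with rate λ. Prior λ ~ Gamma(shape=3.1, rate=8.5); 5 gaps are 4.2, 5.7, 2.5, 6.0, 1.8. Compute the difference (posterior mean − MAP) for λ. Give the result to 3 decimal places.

Σ times = 20.2. Posterior: Gamma(shape = 3.1+5 = 8.1, rate = 8.5+20.2 = 28.7).
Mode = (α−1)/β = 7.1/28.7 = 0.247.
Mean = α/β = 8.1/28.7 = 0.282.
Difference = 0.282 − 0.247 = 0.035.
Right-skewed posterior ⇒ mode < mean.

0.035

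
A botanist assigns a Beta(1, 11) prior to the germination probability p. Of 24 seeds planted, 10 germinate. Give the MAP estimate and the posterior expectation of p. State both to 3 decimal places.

Posterior: Beta(1+10, 11+14) = Beta(11, 25).
Mode = (11−1)/(11+25−2) = 10/34 = 0.294.
Mean = 11/(11+25) = 11/36 = 0.306.
The mean is pulled above the mode by the posterior's right skew.

MAP: 0.294. Posterior mean: 0.306.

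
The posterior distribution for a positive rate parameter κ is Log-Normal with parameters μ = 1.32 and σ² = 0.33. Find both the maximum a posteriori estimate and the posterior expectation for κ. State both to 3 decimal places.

MAP = 2.691; posterior mean = 4.415

Mode = exp(μ − σ²) = exp(0.99) = 2.691.
Mean = exp(μ + σ²/2) = exp(1.485) = 4.415.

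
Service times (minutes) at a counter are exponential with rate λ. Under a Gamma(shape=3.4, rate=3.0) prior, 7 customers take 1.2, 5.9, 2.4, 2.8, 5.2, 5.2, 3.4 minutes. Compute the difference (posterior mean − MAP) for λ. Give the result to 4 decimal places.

0.0344

Σ times = 26.1. Posterior: Gamma(shape = 3.4+7 = 10.4, rate = 3.0+26.1 = 29.1).
Mode = (α−1)/β = 9.4/29.1 = 0.3230.
Mean = α/β = 10.4/29.1 = 0.3574.
Difference = 0.3574 − 0.3230 = 0.0344.
The posterior is right-skewed, so the mean exceeds the mode.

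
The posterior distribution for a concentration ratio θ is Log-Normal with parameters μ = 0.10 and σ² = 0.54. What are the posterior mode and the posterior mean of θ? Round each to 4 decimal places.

posterior mode = 0.6440, posterior mean = 1.4477

Mode = exp(μ − σ²) = exp(-0.44) = 0.6440.
Mean = exp(μ + σ²/2) = exp(0.370) = 1.4477.
Right-skewed posterior ⇒ mode < mean.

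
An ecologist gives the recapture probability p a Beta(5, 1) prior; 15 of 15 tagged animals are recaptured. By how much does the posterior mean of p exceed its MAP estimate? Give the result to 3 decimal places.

Posterior: Beta(5+15, 1+0) = Beta(20, 1).
Since β = 1 ≤ 1 and α > 1, the Beta density is monotone increasing on [0,1]; the mode is at 1.
Mean = 20/(20+1) = 0.952.
Difference = 0.952 − 1.000 = -0.048.
Mode > mean: the posterior has a left tail.

-0.048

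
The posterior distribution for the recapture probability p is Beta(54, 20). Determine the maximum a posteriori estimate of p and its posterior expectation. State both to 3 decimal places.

Mode = (54−1)/(54+20−2) = 53/72 = 0.736.
Mean = 54/(54+20) = 54/74 = 0.730.
The mean is pulled below the mode by the posterior's left skew.

p_MAP = 0.736, E[p|data] = 0.730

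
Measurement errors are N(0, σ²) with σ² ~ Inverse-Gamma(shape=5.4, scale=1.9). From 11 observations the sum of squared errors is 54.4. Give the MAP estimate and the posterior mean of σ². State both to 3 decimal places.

Posterior: Inverse-Gamma(shape = 5.4+11/2 = 10.9, scale = 1.9+54.4/2 = 29.1).
Mode = β/(α+1) = 29.1/11.9 = 2.445.
Mean = β/(α−1) = 29.1/9.9 = 2.939.

MAP estimate = 2.445, posterior mean = 2.939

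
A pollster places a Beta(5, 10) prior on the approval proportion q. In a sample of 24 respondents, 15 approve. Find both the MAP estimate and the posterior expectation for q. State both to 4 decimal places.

Posterior: Beta(5+15, 10+9) = Beta(20, 19).
Mode = (20−1)/(20+19−2) = 19/37 = 0.5135.
Mean = 20/(20+19) = 20/39 = 0.5128.

MAP: 0.5135. Posterior mean: 0.5128.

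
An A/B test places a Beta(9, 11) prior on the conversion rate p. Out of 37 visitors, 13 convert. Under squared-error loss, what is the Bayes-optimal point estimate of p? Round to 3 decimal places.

Posterior: Beta(9+13, 11+24) = Beta(22, 35).
Mode = (22−1)/(22+35−2) = 21/55 = 0.382.
Mean = 22/(22+35) = 22/57 = 0.386.
Squared-error loss ⇒ the optimal estimator is the posterior mean.

0.386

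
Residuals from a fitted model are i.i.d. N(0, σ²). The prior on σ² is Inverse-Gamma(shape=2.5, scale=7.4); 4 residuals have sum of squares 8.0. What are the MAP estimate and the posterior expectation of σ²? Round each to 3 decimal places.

MAP = 2.073; posterior mean = 3.257

Posterior: Inverse-Gamma(shape = 2.5+4/2 = 4.5, scale = 7.4+8.0/2 = 11.4).
Mode = β/(α+1) = 11.4/5.5 = 2.073.
Mean = β/(α−1) = 11.4/3.5 = 3.257.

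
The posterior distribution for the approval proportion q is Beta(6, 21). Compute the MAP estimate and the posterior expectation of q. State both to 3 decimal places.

MAP = 0.200, posterior mean = 0.222

Mode = (6−1)/(6+21−2) = 5/25 = 0.200.
Mean = 6/(6+21) = 6/27 = 0.222.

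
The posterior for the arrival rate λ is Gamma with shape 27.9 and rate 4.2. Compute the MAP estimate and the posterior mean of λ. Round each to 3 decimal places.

MAP = 6.405, posterior mean = 6.643

Mode = (α−1)/β = 26.9/4.2 = 6.405.
Mean = α/β = 27.9/4.2 = 6.643.
The mean is pulled above the mode by the posterior's right skew.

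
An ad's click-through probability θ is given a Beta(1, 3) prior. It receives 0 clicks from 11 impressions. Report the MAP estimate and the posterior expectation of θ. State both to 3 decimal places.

Posterior: Beta(1+0, 3+11) = Beta(1, 14).
Since α = 1 ≤ 1 and β > 1, the Beta density is monotone decreasing on [0,1]; the mode is at 0.
Mean = 1/(1+14) = 0.067.
Mean > mode: the posterior has a right tail.

MAP estimate = 0.000, posterior expectation = 0.067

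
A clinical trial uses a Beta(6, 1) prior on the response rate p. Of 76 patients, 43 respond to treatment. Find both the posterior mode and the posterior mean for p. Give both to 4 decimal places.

Posterior: Beta(6+43, 1+33) = Beta(49, 34).
Mode = (49−1)/(49+34−2) = 48/81 = 0.5926.
Mean = 49/(49+34) = 49/83 = 0.5904.

posterior mode = 0.5926, posterior mean = 0.5904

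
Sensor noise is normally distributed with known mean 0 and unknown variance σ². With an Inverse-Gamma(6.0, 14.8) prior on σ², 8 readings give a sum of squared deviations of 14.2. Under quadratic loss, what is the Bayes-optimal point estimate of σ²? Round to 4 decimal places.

2.4333

Posterior: Inverse-Gamma(shape = 6.0+8/2 = 10.0, scale = 14.8+14.2/2 = 21.9).
Mode = β/(α+1) = 21.9/11.0 = 1.9909.
Mean = β/(α−1) = 21.9/9.0 = 2.4333.
Quadratic loss ⇒ the optimal estimator is the posterior mean.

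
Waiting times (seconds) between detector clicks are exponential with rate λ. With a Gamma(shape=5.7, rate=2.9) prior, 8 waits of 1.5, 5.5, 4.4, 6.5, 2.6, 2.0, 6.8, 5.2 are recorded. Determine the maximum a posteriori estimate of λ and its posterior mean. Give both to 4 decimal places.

Σ times = 34.5. Posterior: Gamma(shape = 5.7+8 = 13.7, rate = 2.9+34.5 = 37.4).
Mode = (α−1)/β = 12.7/37.4 = 0.3396.
Mean = α/β = 13.7/37.4 = 0.3663.
The posterior is right-skewed, so the mean exceeds the mode.

maximum a posteriori estimate = 0.3396, posterior mean = 0.3663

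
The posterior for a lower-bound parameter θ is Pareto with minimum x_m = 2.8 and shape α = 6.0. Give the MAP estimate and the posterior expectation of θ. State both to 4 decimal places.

MAP = 2.8000; posterior mean = 3.3600

The Pareto density is strictly decreasing on [x_m, ∞), so the mode is x_m = 2.8000.
Mean = α·x_m/(α−1) = 6.0·2.8/5.0 = 3.3600.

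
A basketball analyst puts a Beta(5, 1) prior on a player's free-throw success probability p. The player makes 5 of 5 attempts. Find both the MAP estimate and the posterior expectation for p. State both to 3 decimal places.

MAP = 1.000; posterior mean = 0.909

Posterior: Beta(5+5, 1+0) = Beta(10, 1).
Since β = 1 ≤ 1 and α > 1, the Beta density is monotone increasing on [0,1]; the mode is at 1.
Mean = 10/(10+1) = 0.909.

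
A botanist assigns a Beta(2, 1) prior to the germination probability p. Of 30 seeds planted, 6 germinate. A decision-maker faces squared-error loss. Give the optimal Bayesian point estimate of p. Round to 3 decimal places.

Posterior: Beta(2+6, 1+24) = Beta(8, 25).
Mode = (8−1)/(8+25−2) = 7/31 = 0.226.
Mean = 8/(8+25) = 8/33 = 0.242.
Squared-error loss ⇒ the optimal estimator is the posterior mean.

0.242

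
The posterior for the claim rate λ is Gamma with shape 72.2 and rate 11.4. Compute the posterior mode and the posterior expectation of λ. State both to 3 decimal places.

MAP = 6.246, posterior mean = 6.333

Mode = (α−1)/β = 71.2/11.4 = 6.246.
Mean = α/β = 72.2/11.4 = 6.333.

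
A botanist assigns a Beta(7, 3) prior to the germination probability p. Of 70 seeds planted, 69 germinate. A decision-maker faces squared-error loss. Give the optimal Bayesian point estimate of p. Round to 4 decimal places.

Posterior: Beta(7+69, 3+1) = Beta(76, 4).
Mode = (76−1)/(76+4−2) = 75/78 = 0.9615.
Mean = 76/(76+4) = 76/80 = 0.9500.
Squared-error loss ⇒ the optimal estimator is the posterior mean.

0.9500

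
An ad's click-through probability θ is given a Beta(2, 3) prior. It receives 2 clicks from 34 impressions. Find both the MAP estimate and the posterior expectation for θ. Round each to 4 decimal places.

Posterior: Beta(2+2, 3+32) = Beta(4, 35).
Mode = (4−1)/(4+35−2) = 3/37 = 0.0811.
Mean = 4/(4+35) = 4/39 = 0.1026.
The mean is pulled above the mode by the posterior's right skew.

MAP = 0.0811, posterior mean = 0.1026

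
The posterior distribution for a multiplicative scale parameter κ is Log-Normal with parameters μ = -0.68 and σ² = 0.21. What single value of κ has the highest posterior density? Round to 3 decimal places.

Mode = exp(μ − σ²) = exp(-0.89) = 0.411.
Mean = exp(μ + σ²/2) = exp(-0.575) = 0.563.
This is the posterior mode — the MAP estimate.

0.411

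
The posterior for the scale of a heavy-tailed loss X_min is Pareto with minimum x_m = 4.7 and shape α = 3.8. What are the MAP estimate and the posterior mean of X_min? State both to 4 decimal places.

The Pareto density is strictly decreasing on [x_m, ∞), so the mode is x_m = 4.7000.
Mean = α·x_m/(α−1) = 3.8·4.7/2.8 = 6.3786.
Right-skewed posterior ⇒ mode < mean.

MAP = 4.7000, posterior mean = 6.3786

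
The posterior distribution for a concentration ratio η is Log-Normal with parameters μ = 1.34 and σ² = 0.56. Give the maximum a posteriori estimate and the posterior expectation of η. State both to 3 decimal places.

Mode = exp(μ − σ²) = exp(0.78) = 2.181.
Mean = exp(μ + σ²/2) = exp(1.620) = 5.053.
Right-skewed posterior ⇒ mode < mean.

η_MAP = 2.181, E[η|data] = 5.053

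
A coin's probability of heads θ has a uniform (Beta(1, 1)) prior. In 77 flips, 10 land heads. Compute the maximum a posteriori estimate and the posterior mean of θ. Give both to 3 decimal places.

θ_MAP = 0.130, E[θ|data] = 0.139

Posterior: Beta(1+10, 1+67) = Beta(11, 68).
Mode = (11−1)/(11+68−2) = 10/77 = 0.130.
With a flat prior the MAP equals the MLE, 10/77.
Mean = 11/(11+68) = 11/79 = 0.139.
Right-skewed posterior ⇒ mode < mean.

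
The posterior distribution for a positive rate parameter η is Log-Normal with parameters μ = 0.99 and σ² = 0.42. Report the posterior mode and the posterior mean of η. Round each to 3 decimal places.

posterior mode = 1.768, posterior mean = 3.320

Mode = exp(μ − σ²) = exp(0.57) = 1.768.
Mean = exp(μ + σ²/2) = exp(1.200) = 3.320.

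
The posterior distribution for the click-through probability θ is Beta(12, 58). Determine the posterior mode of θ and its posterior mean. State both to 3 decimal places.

Mode = (12−1)/(12+58−2) = 11/68 = 0.162.
Mean = 12/(12+58) = 12/70 = 0.171.
Mean > mode: the posterior has a right tail.

MAP = 0.162; posterior mean = 0.171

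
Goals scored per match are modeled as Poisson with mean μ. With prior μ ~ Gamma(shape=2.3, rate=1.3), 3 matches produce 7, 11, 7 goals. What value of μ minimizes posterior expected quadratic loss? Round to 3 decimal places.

6.349

Σ counts = 25. Posterior: Gamma(shape = 2.3+25 = 27.3, rate = 1.3+3 = 4.3).
Mode = (α−1)/β = 26.3/4.3 = 6.116.
Mean = α/β = 27.3/4.3 = 6.349.
Quadratic loss ⇒ the optimal estimator is the posterior mean.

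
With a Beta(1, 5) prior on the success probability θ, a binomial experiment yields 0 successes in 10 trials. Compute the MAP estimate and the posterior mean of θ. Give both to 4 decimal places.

Posterior: Beta(1+0, 5+10) = Beta(1, 15).
Since α = 1 ≤ 1 and β > 1, the Beta density is monotone decreasing on [0,1]; the mode is at 0.
Mean = 1/(1+15) = 0.0625.

MAP = 0.0000; posterior mean = 0.0625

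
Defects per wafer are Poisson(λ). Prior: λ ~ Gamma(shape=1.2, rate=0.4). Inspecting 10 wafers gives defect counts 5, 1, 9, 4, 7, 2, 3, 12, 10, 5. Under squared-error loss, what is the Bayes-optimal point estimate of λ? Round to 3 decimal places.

Σ counts = 58. Posterior: Gamma(shape = 1.2+58 = 59.2, rate = 0.4+10 = 10.4).
Mode = (α−1)/β = 58.2/10.4 = 5.596.
Mean = α/β = 59.2/10.4 = 5.692.
Squared-error loss ⇒ the optimal estimator is the posterior mean.

5.692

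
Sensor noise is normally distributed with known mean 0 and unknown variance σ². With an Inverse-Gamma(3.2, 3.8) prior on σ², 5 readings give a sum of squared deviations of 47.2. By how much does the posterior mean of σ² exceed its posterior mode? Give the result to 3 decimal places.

1.740

Posterior: Inverse-Gamma(shape = 3.2+5/2 = 5.7, scale = 3.8+47.2/2 = 27.4).
Mode = β/(α+1) = 27.4/6.7 = 4.090.
Mean = β/(α−1) = 27.4/4.7 = 5.830.
Difference = 5.830 − 4.090 = 1.740.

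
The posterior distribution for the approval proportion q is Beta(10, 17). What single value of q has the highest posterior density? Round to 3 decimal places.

0.360

Mode = (10−1)/(10+17−2) = 9/25 = 0.360.
Mean = 10/(10+17) = 10/27 = 0.370.
This is the posterior mode — the MAP estimate.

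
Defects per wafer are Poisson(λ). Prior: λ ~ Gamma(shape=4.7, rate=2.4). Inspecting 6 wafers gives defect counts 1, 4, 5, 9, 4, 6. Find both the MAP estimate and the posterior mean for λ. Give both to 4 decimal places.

MAP: 3.8929. Posterior mean: 4.0119.

Σ counts = 29. Posterior: Gamma(shape = 4.7+29 = 33.7, rate = 2.4+6 = 8.4).
Mode = (α−1)/β = 32.7/8.4 = 3.8929.
Mean = α/β = 33.7/8.4 = 4.0119.
Mean > mode: the posterior has a right tail.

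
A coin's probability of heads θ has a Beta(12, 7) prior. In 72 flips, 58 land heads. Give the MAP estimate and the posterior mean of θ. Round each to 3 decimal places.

MAP estimate = 0.775, posterior mean = 0.769

Posterior: Beta(12+58, 7+14) = Beta(70, 21).
Mode = (70−1)/(70+21−2) = 69/89 = 0.775.
Mean = 70/(70+21) = 70/91 = 0.769.
Mode > mean: the posterior has a left tail.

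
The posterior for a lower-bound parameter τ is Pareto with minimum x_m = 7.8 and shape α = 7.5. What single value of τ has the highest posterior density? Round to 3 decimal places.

The Pareto density is strictly decreasing on [x_m, ∞), so the mode is x_m = 7.800.
Mean = α·x_m/(α−1) = 7.5·7.8/6.5 = 9.000.
This is the posterior mode — the MAP estimate.

7.800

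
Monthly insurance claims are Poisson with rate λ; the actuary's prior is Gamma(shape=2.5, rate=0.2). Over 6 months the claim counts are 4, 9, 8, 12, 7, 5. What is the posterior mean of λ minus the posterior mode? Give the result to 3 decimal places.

Σ counts = 45. Posterior: Gamma(shape = 2.5+45 = 47.5, rate = 0.2+6 = 6.2).
Mode = (α−1)/β = 46.5/6.2 = 7.500.
Mean = α/β = 47.5/6.2 = 7.661.
Difference = 7.661 − 7.500 = 0.161.

0.161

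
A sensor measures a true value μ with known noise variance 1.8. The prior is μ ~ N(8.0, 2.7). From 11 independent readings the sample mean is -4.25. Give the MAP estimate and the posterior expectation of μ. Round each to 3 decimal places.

MAP estimate = -3.550, posterior expectation = -3.550

Posterior for μ is Normal. Precision-weighted mean: (1/2.7·8.0 + 11/1.8·-4.25) / (1/2.7 + 11/1.8) = -3.550.
A Normal posterior is symmetric, so mode = mean.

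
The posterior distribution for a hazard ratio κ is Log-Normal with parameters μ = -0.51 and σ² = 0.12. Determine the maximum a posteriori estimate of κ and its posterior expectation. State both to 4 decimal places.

Mode = exp(μ − σ²) = exp(-0.63) = 0.5326.
Mean = exp(μ + σ²/2) = exp(-0.450) = 0.6376.
The posterior is right-skewed, so the mean exceeds the mode.

MAP = 0.5326, posterior mean = 0.6376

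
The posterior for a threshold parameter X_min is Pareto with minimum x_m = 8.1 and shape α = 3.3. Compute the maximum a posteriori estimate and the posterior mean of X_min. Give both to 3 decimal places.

MAP: 8.100. Posterior mean: 11.622.

The Pareto density is strictly decreasing on [x_m, ∞), so the mode is x_m = 8.100.
Mean = α·x_m/(α−1) = 3.3·8.1/2.3 = 11.622.
Mean > mode: the posterior has a right tail.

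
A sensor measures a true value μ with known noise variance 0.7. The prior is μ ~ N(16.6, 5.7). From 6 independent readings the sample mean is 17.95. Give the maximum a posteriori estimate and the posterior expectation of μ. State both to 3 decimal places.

μ_MAP = 17.923, E[μ|data] = 17.923

Posterior for μ is Normal. Precision-weighted mean: (1/5.7·16.6 + 6/0.7·17.95) / (1/5.7 + 6/0.7) = 17.923.
A Normal posterior is symmetric, so mode = mean.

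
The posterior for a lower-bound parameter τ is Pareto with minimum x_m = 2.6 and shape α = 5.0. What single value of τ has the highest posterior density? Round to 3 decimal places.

2.600

The Pareto density is strictly decreasing on [x_m, ∞), so the mode is x_m = 2.600.
Mean = α·x_m/(α−1) = 5.0·2.6/4.0 = 3.250.
This is the posterior mode — the MAP estimate.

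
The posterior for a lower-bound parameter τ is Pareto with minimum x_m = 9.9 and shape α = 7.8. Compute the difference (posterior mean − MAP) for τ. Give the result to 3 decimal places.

The Pareto density is strictly decreasing on [x_m, ∞), so the mode is x_m = 9.900.
Mean = α·x_m/(α−1) = 7.8·9.9/6.8 = 11.356.
Difference = 11.356 − 9.900 = 1.456.
The mean is pulled above the mode by the posterior's right skew.

1.456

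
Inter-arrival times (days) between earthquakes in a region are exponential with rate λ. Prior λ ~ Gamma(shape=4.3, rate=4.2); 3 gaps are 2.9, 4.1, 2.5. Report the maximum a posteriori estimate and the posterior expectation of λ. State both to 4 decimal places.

MAP = 0.4599; posterior mean = 0.5328

Σ times = 9.5. Posterior: Gamma(shape = 4.3+3 = 7.3, rate = 4.2+9.5 = 13.7).
Mode = (α−1)/β = 6.3/13.7 = 0.4599.
Mean = α/β = 7.3/13.7 = 0.5328.
Mean > mode: the posterior has a right tail.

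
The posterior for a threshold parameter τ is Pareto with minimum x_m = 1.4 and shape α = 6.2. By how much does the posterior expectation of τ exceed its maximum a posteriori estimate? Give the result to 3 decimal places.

0.269

The Pareto density is strictly decreasing on [x_m, ∞), so the mode is x_m = 1.400.
Mean = α·x_m/(α−1) = 6.2·1.4/5.2 = 1.669.
Difference = 1.669 − 1.400 = 0.269.
Mean > mode: the posterior has a right tail.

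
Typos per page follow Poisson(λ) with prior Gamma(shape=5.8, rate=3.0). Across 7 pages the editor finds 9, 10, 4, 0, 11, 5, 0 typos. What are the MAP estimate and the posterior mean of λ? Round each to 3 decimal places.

MAP = 4.380; posterior mean = 4.480

Σ counts = 39. Posterior: Gamma(shape = 5.8+39 = 44.8, rate = 3.0+7 = 10.0).
Mode = (α−1)/β = 43.8/10.0 = 4.380.
Mean = α/β = 44.8/10.0 = 4.480.
The posterior is right-skewed, so the mean exceeds the mode.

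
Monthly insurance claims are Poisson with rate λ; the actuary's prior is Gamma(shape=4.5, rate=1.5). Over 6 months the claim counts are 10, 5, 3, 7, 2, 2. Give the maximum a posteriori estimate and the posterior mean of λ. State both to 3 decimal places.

MAP = 4.333; posterior mean = 4.467

Σ counts = 29. Posterior: Gamma(shape = 4.5+29 = 33.5, rate = 1.5+6 = 7.5).
Mode = (α−1)/β = 32.5/7.5 = 4.333.
Mean = α/β = 33.5/7.5 = 4.467.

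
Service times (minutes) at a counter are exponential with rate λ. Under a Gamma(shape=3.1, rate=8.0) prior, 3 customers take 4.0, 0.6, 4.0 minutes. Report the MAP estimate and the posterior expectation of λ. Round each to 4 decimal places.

Σ times = 8.6. Posterior: Gamma(shape = 3.1+3 = 6.1, rate = 8.0+8.6 = 16.6).
Mode = (α−1)/β = 5.1/16.6 = 0.3072.
Mean = α/β = 6.1/16.6 = 0.3675.

MAP = 0.3072; posterior mean = 0.3675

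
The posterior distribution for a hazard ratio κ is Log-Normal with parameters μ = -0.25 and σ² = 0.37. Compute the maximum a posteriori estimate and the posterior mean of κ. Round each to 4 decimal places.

κ_MAP = 0.5379, E[κ|data] = 0.9371

Mode = exp(μ − σ²) = exp(-0.62) = 0.5379.
Mean = exp(μ + σ²/2) = exp(-0.065) = 0.9371.
The posterior is right-skewed, so the mean exceeds the mode.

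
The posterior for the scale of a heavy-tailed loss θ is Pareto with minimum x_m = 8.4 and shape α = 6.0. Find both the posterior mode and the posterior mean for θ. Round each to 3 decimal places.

MAP = 8.400; posterior mean = 10.080

The Pareto density is strictly decreasing on [x_m, ∞), so the mode is x_m = 8.400.
Mean = α·x_m/(α−1) = 6.0·8.4/5.0 = 10.080.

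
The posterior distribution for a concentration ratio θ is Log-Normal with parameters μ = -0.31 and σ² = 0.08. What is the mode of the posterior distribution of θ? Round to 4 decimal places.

Mode = exp(μ − σ²) = exp(-0.39) = 0.6771.
Mean = exp(μ + σ²/2) = exp(-0.270) = 0.7634.
This is the posterior mode — the MAP estimate.

0.6771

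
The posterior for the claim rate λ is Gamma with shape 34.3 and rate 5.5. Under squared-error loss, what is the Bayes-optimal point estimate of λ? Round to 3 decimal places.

6.236

Mode = (α−1)/β = 33.3/5.5 = 6.055.
Mean = α/β = 34.3/5.5 = 6.236.
Squared-error loss ⇒ the optimal estimator is the posterior mean.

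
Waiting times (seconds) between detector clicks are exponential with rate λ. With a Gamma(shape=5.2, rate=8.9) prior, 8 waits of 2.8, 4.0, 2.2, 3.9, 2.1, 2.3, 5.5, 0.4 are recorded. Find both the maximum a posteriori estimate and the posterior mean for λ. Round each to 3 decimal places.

λ_MAP = 0.380, E[λ|data] = 0.411

Σ times = 23.2. Posterior: Gamma(shape = 5.2+8 = 13.2, rate = 8.9+23.2 = 32.1).
Mode = (α−1)/β = 12.2/32.1 = 0.380.
Mean = α/β = 13.2/32.1 = 0.411.
The posterior is right-skewed, so the mean exceeds the mode.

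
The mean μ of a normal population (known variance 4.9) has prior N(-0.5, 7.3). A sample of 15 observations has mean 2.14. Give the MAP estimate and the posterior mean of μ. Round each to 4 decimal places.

MAP = 2.0269; posterior mean = 2.0269

Posterior for μ is Normal. Precision-weighted mean: (1/7.3·-0.5 + 15/4.9·2.14) / (1/7.3 + 15/4.9) = 2.0269.
A Normal posterior is symmetric, so mode = mean.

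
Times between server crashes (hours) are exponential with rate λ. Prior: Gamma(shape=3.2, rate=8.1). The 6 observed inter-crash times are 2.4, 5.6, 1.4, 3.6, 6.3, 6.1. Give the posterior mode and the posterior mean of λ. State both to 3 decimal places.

posterior mode = 0.245, posterior mean = 0.275

Σ times = 25.4. Posterior: Gamma(shape = 3.2+6 = 9.2, rate = 8.1+25.4 = 33.5).
Mode = (α−1)/β = 8.2/33.5 = 0.245.
Mean = α/β = 9.2/33.5 = 0.275.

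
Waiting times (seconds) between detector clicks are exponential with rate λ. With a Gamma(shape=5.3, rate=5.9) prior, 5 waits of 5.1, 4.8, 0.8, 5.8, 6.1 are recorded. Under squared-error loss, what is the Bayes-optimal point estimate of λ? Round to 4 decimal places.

0.3614

Σ times = 22.6. Posterior: Gamma(shape = 5.3+5 = 10.3, rate = 5.9+22.6 = 28.5).
Mode = (α−1)/β = 9.3/28.5 = 0.3263.
Mean = α/β = 10.3/28.5 = 0.3614.
Squared-error loss ⇒ the optimal estimator is the posterior mean.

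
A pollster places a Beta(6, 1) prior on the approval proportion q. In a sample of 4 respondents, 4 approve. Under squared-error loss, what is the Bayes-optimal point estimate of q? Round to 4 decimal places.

Posterior: Beta(6+4, 1+0) = Beta(10, 1).
Since β = 1 ≤ 1 and α > 1, the Beta density is monotone increasing on [0,1]; the mode is at 1.
Mean = 10/(10+1) = 0.9091.
Squared-error loss ⇒ the optimal estimator is the posterior mean.

0.9091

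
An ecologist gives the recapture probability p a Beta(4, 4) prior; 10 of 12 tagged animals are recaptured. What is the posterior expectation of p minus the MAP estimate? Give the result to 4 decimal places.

Posterior: Beta(4+10, 4+2) = Beta(14, 6).
Mode = (14−1)/(14+6−2) = 13/18 = 0.7222.
Mean = 14/(14+6) = 14/20 = 0.7000.
Difference = 0.7000 − 0.7222 = -0.0222.
The posterior is left-skewed, so the mode exceeds the mean.

-0.0222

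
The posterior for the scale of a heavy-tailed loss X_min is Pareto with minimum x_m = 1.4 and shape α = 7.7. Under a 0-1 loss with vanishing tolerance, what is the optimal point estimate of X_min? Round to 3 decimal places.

1.400

The Pareto density is strictly decreasing on [x_m, ∞), so the mode is x_m = 1.400.
Mean = α·x_m/(α−1) = 7.7·1.4/6.7 = 1.609.
This is the posterior mode — the MAP estimate.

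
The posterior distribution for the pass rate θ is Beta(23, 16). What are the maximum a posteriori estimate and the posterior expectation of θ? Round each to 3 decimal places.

maximum a posteriori estimate = 0.595, posterior expectation = 0.590

Mode = (23−1)/(23+16−2) = 22/37 = 0.595.
Mean = 23/(23+16) = 23/39 = 0.590.
The posterior is left-skewed, so the mode exceeds the mean.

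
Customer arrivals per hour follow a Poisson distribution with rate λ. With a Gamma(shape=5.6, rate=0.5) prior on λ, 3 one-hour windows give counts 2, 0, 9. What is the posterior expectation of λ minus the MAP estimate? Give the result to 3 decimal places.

0.286

Σ counts = 11. Posterior: Gamma(shape = 5.6+11 = 16.6, rate = 0.5+3 = 3.5).
Mode = (α−1)/β = 15.6/3.5 = 4.457.
Mean = α/β = 16.6/3.5 = 4.743.
Difference = 4.743 − 4.457 = 0.286.
Mean > mode: the posterior has a right tail.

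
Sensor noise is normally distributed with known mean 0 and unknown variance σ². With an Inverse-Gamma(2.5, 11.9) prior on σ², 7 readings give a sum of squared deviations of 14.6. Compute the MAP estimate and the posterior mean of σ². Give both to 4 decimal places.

Posterior: Inverse-Gamma(shape = 2.5+7/2 = 6.0, scale = 11.9+14.6/2 = 19.2).
Mode = β/(α+1) = 19.2/7.0 = 2.7429.
Mean = β/(α−1) = 19.2/5.0 = 3.8400.

MAP: 2.7429. Posterior mean: 3.8400.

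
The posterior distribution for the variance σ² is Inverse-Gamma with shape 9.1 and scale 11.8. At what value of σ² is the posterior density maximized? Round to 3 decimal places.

1.168

Mode = β/(α+1) = 11.8/10.1 = 1.168.
Mean = β/(α−1) = 11.8/8.1 = 1.457.
This is the posterior mode — the MAP estimate.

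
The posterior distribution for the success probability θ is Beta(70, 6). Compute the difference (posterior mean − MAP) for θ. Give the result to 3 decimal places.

Mode = (70−1)/(70+6−2) = 69/74 = 0.932.
Mean = 70/(70+6) = 70/76 = 0.921.
Difference = 0.921 − 0.932 = -0.011.
Left-skewed posterior ⇒ mean < mode.

-0.011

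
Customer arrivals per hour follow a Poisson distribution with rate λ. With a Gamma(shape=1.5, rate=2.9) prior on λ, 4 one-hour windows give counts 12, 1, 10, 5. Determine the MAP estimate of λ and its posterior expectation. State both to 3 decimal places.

Σ counts = 28. Posterior: Gamma(shape = 1.5+28 = 29.5, rate = 2.9+4 = 6.9).
Mode = (α−1)/β = 28.5/6.9 = 4.130.
Mean = α/β = 29.5/6.9 = 4.275.
Right-skewed posterior ⇒ mode < mean.

MAP = 4.130; posterior mean = 4.275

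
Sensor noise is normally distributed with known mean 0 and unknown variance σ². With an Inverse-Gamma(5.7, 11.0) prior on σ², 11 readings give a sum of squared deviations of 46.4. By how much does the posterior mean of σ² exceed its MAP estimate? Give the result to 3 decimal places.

0.550

Posterior: Inverse-Gamma(shape = 5.7+11/2 = 11.2, scale = 11.0+46.4/2 = 34.2).
Mode = β/(α+1) = 34.2/12.2 = 2.803.
Mean = β/(α−1) = 34.2/10.2 = 3.353.
Difference = 3.353 − 2.803 = 0.550.
Right-skewed posterior ⇒ mode < mean.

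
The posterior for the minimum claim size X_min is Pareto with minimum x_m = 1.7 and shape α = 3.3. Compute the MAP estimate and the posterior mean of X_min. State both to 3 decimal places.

X_min_MAP = 1.700, E[X_min|data] = 2.439

The Pareto density is strictly decreasing on [x_m, ∞), so the mode is x_m = 1.700.
Mean = α·x_m/(α−1) = 3.3·1.7/2.3 = 2.439.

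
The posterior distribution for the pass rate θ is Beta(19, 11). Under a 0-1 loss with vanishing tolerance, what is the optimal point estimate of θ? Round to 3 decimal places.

Mode = (19−1)/(19+11−2) = 18/28 = 0.643.
Mean = 19/(19+11) = 19/30 = 0.633.
This is the posterior mode — the MAP estimate.

0.643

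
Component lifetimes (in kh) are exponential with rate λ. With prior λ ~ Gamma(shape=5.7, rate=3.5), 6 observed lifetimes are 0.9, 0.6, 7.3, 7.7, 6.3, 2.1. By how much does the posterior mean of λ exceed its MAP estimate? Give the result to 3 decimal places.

0.035

Σ times = 24.9. Posterior: Gamma(shape = 5.7+6 = 11.7, rate = 3.5+24.9 = 28.4).
Mode = (α−1)/β = 10.7/28.4 = 0.377.
Mean = α/β = 11.7/28.4 = 0.412.
Difference = 0.412 − 0.377 = 0.035.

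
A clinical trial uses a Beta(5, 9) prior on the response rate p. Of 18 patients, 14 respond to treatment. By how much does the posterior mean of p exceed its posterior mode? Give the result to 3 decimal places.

-0.006

Posterior: Beta(5+14, 9+4) = Beta(19, 13).
Mode = (19−1)/(19+13−2) = 18/30 = 0.600.
Mean = 19/(19+13) = 19/32 = 0.594.
Difference = 0.594 − 0.600 = -0.006.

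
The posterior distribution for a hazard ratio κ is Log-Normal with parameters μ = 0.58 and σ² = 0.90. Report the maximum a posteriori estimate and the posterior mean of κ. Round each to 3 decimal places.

Mode = exp(μ − σ²) = exp(-0.32) = 0.726.
Mean = exp(μ + σ²/2) = exp(1.030) = 2.801.

MAP = 0.726, posterior mean = 2.801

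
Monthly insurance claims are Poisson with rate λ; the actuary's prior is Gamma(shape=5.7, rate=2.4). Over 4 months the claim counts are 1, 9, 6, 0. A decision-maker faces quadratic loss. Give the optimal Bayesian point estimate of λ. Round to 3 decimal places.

3.391

Σ counts = 16. Posterior: Gamma(shape = 5.7+16 = 21.7, rate = 2.4+4 = 6.4).
Mode = (α−1)/β = 20.7/6.4 = 3.234.
Mean = α/β = 21.7/6.4 = 3.391.
Quadratic loss ⇒ the optimal estimator is the posterior mean.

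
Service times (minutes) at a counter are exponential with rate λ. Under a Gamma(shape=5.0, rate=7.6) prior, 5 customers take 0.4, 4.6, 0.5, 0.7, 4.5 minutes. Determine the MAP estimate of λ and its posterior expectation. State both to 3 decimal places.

Σ times = 10.7. Posterior: Gamma(shape = 5.0+5 = 10.0, rate = 7.6+10.7 = 18.3).
Mode = (α−1)/β = 9.0/18.3 = 0.492.
Mean = α/β = 10.0/18.3 = 0.546.

MAP: 0.492. Posterior mean: 0.546.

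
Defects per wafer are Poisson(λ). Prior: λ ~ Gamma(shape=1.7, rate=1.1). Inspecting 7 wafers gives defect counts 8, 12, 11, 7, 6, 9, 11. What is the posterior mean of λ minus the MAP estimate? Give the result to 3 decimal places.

Σ counts = 64. Posterior: Gamma(shape = 1.7+64 = 65.7, rate = 1.1+7 = 8.1).
Mode = (α−1)/β = 64.7/8.1 = 7.988.
Mean = α/β = 65.7/8.1 = 8.111.
Difference = 8.111 − 7.988 = 0.123.

0.123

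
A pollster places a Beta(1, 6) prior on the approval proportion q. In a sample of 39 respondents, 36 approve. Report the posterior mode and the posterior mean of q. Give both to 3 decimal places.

Posterior: Beta(1+36, 6+3) = Beta(37, 9).
Mode = (37−1)/(37+9−2) = 36/44 = 0.818.
Mean = 37/(37+9) = 37/46 = 0.804.

posterior mode = 0.818, posterior mean = 0.804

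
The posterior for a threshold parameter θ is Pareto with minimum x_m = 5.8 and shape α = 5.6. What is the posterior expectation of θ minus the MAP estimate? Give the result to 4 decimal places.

1.2609

The Pareto density is strictly decreasing on [x_m, ∞), so the mode is x_m = 5.8000.
Mean = α·x_m/(α−1) = 5.6·5.8/4.6 = 7.0609.
Difference = 7.0609 − 5.8000 = 1.2609.
Right-skewed posterior ⇒ mode < mean.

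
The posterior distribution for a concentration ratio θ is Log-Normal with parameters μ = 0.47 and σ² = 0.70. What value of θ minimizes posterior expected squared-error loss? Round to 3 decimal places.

2.270

Mode = exp(μ − σ²) = exp(-0.23) = 0.795.
Mean = exp(μ + σ²/2) = exp(0.820) = 2.270.
Squared-error loss ⇒ the optimal estimator is the posterior mean.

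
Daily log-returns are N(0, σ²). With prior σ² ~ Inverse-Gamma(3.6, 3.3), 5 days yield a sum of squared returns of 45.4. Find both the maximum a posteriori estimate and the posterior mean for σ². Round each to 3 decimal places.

Posterior: Inverse-Gamma(shape = 3.6+5/2 = 6.1, scale = 3.3+45.4/2 = 26.0).
Mode = β/(α+1) = 26.0/7.1 = 3.662.
Mean = β/(α−1) = 26.0/5.1 = 5.098.
The posterior is right-skewed, so the mean exceeds the mode.

σ²_MAP = 3.662, E[σ²|data] = 5.098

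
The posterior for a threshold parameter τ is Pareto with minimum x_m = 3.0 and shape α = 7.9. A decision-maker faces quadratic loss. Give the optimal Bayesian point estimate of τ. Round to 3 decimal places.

3.435

The Pareto density is strictly decreasing on [x_m, ∞), so the mode is x_m = 3.000.
Mean = α·x_m/(α−1) = 7.9·3.0/6.9 = 3.435.
Quadratic loss ⇒ the optimal estimator is the posterior mean.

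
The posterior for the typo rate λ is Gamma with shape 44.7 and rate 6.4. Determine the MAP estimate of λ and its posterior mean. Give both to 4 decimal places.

MAP estimate = 6.8281, posterior mean = 6.9844

Mode = (α−1)/β = 43.7/6.4 = 6.8281.
Mean = α/β = 44.7/6.4 = 6.9844.
The posterior is right-skewed, so the mean exceeds the mode.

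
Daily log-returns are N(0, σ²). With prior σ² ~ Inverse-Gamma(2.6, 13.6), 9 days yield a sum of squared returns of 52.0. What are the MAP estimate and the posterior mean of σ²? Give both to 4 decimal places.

σ²_MAP = 4.8889, E[σ²|data] = 6.4918

Posterior: Inverse-Gamma(shape = 2.6+9/2 = 7.1, scale = 13.6+52.0/2 = 39.6).
Mode = β/(α+1) = 39.6/8.1 = 4.8889.
Mean = β/(α−1) = 39.6/6.1 = 6.4918.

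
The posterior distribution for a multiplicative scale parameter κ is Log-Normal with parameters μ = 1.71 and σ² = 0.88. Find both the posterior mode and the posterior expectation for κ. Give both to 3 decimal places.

MAP: 2.293. Posterior mean: 8.585.

Mode = exp(μ − σ²) = exp(0.83) = 2.293.
Mean = exp(μ + σ²/2) = exp(2.150) = 8.585.
The posterior is right-skewed, so the mean exceeds the mode.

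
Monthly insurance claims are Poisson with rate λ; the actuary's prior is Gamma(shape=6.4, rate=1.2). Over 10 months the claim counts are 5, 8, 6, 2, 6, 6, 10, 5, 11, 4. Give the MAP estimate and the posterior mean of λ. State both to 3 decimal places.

λ_MAP = 6.107, E[λ|data] = 6.196

Σ counts = 63. Posterior: Gamma(shape = 6.4+63 = 69.4, rate = 1.2+10 = 11.2).
Mode = (α−1)/β = 68.4/11.2 = 6.107.
Mean = α/β = 69.4/11.2 = 6.196.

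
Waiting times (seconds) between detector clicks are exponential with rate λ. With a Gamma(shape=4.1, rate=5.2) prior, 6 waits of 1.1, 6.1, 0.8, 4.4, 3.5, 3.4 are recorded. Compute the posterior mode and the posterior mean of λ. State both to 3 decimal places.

Σ times = 19.3. Posterior: Gamma(shape = 4.1+6 = 10.1, rate = 5.2+19.3 = 24.5).
Mode = (α−1)/β = 9.1/24.5 = 0.371.
Mean = α/β = 10.1/24.5 = 0.412.
The mean is pulled above the mode by the posterior's right skew.

MAP = 0.371; posterior mean = 0.412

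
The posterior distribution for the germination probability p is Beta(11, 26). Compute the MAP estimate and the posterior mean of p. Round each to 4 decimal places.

MAP estimate = 0.2857, posterior mean = 0.2973

Mode = (11−1)/(11+26−2) = 10/35 = 0.2857.
Mean = 11/(11+26) = 11/37 = 0.2973.
The posterior is right-skewed, so the mean exceeds the mode.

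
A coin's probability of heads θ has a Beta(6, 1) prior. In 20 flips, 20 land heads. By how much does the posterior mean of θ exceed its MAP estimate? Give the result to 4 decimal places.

Posterior: Beta(6+20, 1+0) = Beta(26, 1).
Since β = 1 ≤ 1 and α > 1, the Beta density is monotone increasing on [0,1]; the mode is at 1.
Mean = 26/(26+1) = 0.9630.
Difference = 0.9630 − 1.0000 = -0.0370.

-0.0370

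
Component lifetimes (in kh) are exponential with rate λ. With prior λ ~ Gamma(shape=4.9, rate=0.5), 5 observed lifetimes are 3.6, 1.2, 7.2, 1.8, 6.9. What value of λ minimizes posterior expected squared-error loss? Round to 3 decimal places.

0.467

Σ times = 20.7. Posterior: Gamma(shape = 4.9+5 = 9.9, rate = 0.5+20.7 = 21.2).
Mode = (α−1)/β = 8.9/21.2 = 0.420.
Mean = α/β = 9.9/21.2 = 0.467.
Squared-error loss ⇒ the optimal estimator is the posterior mean.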